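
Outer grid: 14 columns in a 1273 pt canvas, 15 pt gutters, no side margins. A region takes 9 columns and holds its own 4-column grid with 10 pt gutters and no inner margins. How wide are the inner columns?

195.75 pt

1273 − 13·15 = 1078; ÷14 gives c = 77 pt.
Span of 9: 9·77 + 8·15 = 693 + 120 = 813 pt.
813 − 3·10 = 783; ÷4 gives d = 195.75 pt.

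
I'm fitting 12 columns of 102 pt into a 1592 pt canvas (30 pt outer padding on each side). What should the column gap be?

Subtract both margins: 1592 − 2·30 = 1532 pt.
12 columns take 12·102 = 1224 pt; remaining 308 splits into 11 column gaps.
g = 308 / 11 = 28 pt.

28 pt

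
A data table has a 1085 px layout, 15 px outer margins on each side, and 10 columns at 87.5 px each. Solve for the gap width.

20 px

Subtract both margins: 1085 − 2·15 = 1055 px.
10·87.5 + 9g = 1055 → 9g = 180 → g = 20 px.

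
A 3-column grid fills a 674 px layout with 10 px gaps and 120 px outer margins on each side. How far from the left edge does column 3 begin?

Subtract both margins: 674 − 2·120 = 434 px.
Subtracting 2 gaps of 10 leaves 414 for 3 columns, so c = 138 px.
Column 3 starts at margin + 2·(column + gutter) = 120 + 2·148 = 416 px.

416 px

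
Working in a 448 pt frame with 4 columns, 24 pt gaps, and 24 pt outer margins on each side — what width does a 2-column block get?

188 pt

Inside the margins: 448 − 48 = 400 pt.
4 columns + 3 gaps: 4c + 3·24 = 400.
4c = 400 − 72 = 328, so c = 82 pt.
Span of 2: 2·82 + 1·24 = 164 + 24 = 188 pt.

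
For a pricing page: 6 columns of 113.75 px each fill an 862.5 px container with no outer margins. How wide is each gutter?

Columns use 682.5 px, leaving 180 px across 5 gutters = 36 px each.

36 px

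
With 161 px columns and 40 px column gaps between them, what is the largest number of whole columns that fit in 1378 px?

7 columns

k columns need k·161 + (k−1)·40 = k·201 − 40.
k·201 − 40 ≤ 1378 → k ≤ 1418 / 201 ≈ 7.05, so k = 7.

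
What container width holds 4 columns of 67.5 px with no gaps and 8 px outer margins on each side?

286 px

Total width: 2·8 + 4·67.5 = 286 px.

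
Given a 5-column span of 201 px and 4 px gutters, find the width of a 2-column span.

78 px

201 − 4·4 = 185; ÷5 gives c = 37 px.
2-column span = 2·37 + 1·4 = 78 px.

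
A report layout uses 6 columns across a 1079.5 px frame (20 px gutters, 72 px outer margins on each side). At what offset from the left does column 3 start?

390.5 px

Content = 1079.5 − 2·72 = 935.5 px.
6 columns + 5 gutters: 6c + 5·20 = 935.5.
6c = 935.5 − 100 = 835.5, so c = 139.25 px.
Column 3 starts at margin + 2·(column + gutter) = 72 + 2·159.25 = 390.5 px.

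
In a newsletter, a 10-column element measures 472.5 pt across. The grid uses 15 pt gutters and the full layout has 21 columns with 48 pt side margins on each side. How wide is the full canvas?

10 columns + 9 gutters: 10c + 9·15 = 472.5.
10c = 472.5 − 135 = 337.5, so c = 33.75 pt.
Canvas = 2·48 + 21·33.75 + 20·15 = 96 + 708.75 + 300 = 1104.75 pt.

1104.75 pt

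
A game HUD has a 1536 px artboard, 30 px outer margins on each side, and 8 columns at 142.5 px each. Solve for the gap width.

Subtract both margins: 1536 − 2·30 = 1476 px.
8 columns take 8·142.5 = 1140 px; remaining 336 splits into 7 gaps.
g = 336 / 7 = 48 px.

48 px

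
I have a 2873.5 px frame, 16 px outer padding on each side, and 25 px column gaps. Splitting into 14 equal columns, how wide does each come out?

Content width = 2873.5 − 2·16 = 2841.5 px.
Subtracting 13 column gaps of 25 leaves 2516.5 for 14 columns, so c = 179.75 px.

179.75 px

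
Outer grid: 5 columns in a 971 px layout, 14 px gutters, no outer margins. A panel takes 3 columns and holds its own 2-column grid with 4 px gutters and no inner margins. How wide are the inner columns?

286.5 px

971 − 4·14 = 915; ÷5 gives c = 183 px.
Span of 3: 3·183 + 2·14 = 549 + 28 = 577 px.
2 columns + 1 gutter: 2d + 1·4 = 577.
2d = 577 − 4 = 573, so d = 286.5 px.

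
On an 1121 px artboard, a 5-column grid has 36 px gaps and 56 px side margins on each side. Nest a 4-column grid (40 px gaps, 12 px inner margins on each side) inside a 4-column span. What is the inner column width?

164 px

Subtract both margins: 1121 − 2·56 = 1009 px.
5 columns + 4 gaps: 5c + 4·36 = 1009.
5c = 1009 − 144 = 865, so c = 173 px.
4 columns plus 3 gaps: 692 + 108 = 800 px.
Inner content = 800 − 2·12 = 776 px.
Subtracting 3 gaps of 40 leaves 656 for 4 columns, so d = 164 px.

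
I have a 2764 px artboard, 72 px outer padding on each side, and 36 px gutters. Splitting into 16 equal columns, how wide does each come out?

Content width = 2764 − 2·72 = 2620 px.
16 columns + 15 gutters: 16c + 15·36 = 2620.
16c = 2620 − 540 = 2080, so c = 130 px.

130 px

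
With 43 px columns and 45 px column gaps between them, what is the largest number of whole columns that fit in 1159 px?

13 columns

13 columns: 13·43 + 12·45 = 1099 px ≤ 1159.
14 columns: 1187 px > 1159. So 13.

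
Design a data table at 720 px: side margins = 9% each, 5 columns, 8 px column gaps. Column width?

111.68 px

Margins: 9% × 720 = 64.8 px each, so content = 720 − 129.6 = 590.4 px.
5 columns + 4 column gaps: 5c + 4·8 = 590.4.
5c = 590.4 − 32 = 558.4, so c = 111.68 px.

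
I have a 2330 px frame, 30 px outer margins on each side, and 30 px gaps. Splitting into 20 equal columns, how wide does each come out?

85 px

Content width = 2330 − 2·30 = 2270 px.
20c + 19·30 = 2270 → 20c = 1700 → c = 85 px.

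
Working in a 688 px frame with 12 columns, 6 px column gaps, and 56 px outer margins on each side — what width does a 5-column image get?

Content width = 688 − 2·56 = 576 px.
12c + 11·6 = 576 → 12c = 510 → c = 42.5 px.
5 columns plus 4 column gaps: 212.5 + 24 = 236.5 px.

236.5 px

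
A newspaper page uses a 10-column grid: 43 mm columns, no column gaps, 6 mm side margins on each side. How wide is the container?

442 mm

Summing: 12 + 430 = 442 mm.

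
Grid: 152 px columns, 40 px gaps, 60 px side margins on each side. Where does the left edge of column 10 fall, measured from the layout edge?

1788 px

Column 10 starts at margin + 9·(column + gutter) = 60 + 9·192 = 1788 px.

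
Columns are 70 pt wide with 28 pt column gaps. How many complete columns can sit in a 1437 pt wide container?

14 columns

k columns need k·70 + (k−1)·28 = k·98 − 28.
k·98 − 28 ≤ 1437 → k ≤ 1465 / 98 ≈ 14.95, so k = 14.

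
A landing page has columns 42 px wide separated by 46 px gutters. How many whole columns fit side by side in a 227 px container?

3 columns

3 columns: 3·42 + 2·46 = 218 px ≤ 227.
4 columns: 306 px > 227. So 3.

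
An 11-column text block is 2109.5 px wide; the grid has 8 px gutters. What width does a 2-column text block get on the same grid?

11 columns + 10 gutters: 11c + 10·8 = 2109.5.
11c = 2109.5 − 80 = 2029.5, so c = 184.5 px.
Span of 2: 2·184.5 + 1·8 = 369 + 8 = 377 px.

377 px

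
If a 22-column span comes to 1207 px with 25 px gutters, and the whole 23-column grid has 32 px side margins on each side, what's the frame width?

1327 px

1207 − 21·25 = 682; ÷22 gives c = 31 px.
Adding margins, columns and gutters: 64 + 713 + 550 = 1327 px.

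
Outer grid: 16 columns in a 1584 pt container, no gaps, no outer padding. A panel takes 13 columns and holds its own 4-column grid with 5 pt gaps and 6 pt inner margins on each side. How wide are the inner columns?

16c = 1584 → c = 99 pt.
With no gaps, 13 columns span 13·99 = 1287 pt.
Inner content = 1287 − 2·6 = 1275 pt.
4d + 3·5 = 1275 → 4d = 1260 → d = 315 pt.

315 pt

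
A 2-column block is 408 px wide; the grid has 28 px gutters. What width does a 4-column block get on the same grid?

2 columns + 1 gutter: 2c + 1·28 = 408.
2c = 408 − 28 = 380, so c = 190 px.
4-column span = 4·190 + 3·28 = 844 px.

844 px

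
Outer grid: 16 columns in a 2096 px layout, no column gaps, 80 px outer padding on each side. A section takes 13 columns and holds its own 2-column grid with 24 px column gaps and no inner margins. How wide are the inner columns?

Outer content = 2096 − 2·80 = 1936 px.
With no column gaps, each column is 1936/16 = 121 px.
13-column span = 13·121 = 1573 px.
1573 − 1·24 = 1549; ÷2 gives d = 774.5 px.

774.5 px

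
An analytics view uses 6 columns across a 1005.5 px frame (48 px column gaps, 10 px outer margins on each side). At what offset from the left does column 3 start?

354.5 px

Inside the margins: 1005.5 − 20 = 985.5 px.
6c + 5·48 = 985.5 → 6c = 745.5 → c = 124.25 px.
Each column+gutter stride is 172.25 px; 2 of them past the 10 px margin is 10 + 344.5 = 354.5 px.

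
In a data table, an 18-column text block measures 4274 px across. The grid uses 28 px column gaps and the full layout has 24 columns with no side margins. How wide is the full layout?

18c + 17·28 = 4274 → 18c = 3798 → c = 211 px.
Total width: 24·211 + 23·28 = 5708 px.

5708 px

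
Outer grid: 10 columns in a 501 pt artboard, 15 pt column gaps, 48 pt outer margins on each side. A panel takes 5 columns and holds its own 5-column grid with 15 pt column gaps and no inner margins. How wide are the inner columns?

Subtract both margins: 501 − 2·48 = 405 pt.
Subtracting 9 column gaps of 15 leaves 270 for 10 columns, so c = 27 pt.
5-column span = 5·27 + 4·15 = 195 pt.
195 − 4·15 = 135; ÷5 gives d = 27 pt.

27 pt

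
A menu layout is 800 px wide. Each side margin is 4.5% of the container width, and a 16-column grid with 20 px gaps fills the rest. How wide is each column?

26.75 px

800 × (1 − 2·4.5%) = 800 × 91% = 728 px for the columns.
728 − 15·20 = 428; ÷16 gives c = 26.75 px.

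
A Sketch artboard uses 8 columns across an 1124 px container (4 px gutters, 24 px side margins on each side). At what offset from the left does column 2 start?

Content = 1124 − 2·24 = 1076 px.
Subtracting 7 gutters of 4 leaves 1048 for 8 columns, so c = 131 px.
Each column+gutter stride is 135 px; 1 of them past the 24 px margin is 24 + 135 = 159 px.

159 px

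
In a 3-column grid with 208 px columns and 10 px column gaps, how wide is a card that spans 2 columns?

2 columns plus 1 column gap: 416 + 10 = 426 px.

426 px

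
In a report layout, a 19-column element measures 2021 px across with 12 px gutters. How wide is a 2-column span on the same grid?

202 px

19 columns + 18 gutters: 19c + 18·12 = 2021.
19c = 2021 − 216 = 1805, so c = 95 px.
2-column span = 2·95 + 1·12 = 202 px.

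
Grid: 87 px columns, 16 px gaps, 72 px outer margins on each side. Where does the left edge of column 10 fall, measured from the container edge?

999 px

Column 10 starts at margin + 9·(column + gutter) = 72 + 9·103 = 999 px.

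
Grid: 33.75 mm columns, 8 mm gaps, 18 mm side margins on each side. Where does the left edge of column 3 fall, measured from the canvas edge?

101.5 mm

Before column 3: the margin + 2 columns + 2 gaps.
Offset = 18 + 2·(33.75 + 8) = 18 + 83.5 = 101.5 mm.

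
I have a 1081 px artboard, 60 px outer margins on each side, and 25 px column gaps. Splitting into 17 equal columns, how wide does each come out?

33 px

Content width = 1081 − 2·60 = 961 px.
961 − 16·25 = 561; ÷17 gives c = 33 px.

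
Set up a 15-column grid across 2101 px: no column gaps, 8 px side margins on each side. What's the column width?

Inside the margins: 2101 − 16 = 2085 px.
With no column gaps, each column is 2085/15 = 139 px.

139 px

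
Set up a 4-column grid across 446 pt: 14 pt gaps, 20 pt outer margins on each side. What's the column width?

Take off 40 pt of margins, leaving 406 pt.
4 columns + 3 gaps: 4c + 3·14 = 406.
4c = 406 − 42 = 364, so c = 91 pt.

91 pt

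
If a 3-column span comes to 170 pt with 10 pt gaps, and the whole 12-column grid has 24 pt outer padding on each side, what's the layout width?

758 pt

3 columns + 2 gaps: 3c + 2·10 = 170.
3c = 170 − 20 = 150, so c = 50 pt.
Total width: 2·24 + 12·50 + 11·10 = 758 pt.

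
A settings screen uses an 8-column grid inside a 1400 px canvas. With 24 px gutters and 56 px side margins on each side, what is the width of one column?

Inside the margins: 1400 − 112 = 1288 px.
8 columns + 7 gutters: 8c + 7·24 = 1288.
8c = 1288 − 168 = 1120, so c = 140 px.

140 px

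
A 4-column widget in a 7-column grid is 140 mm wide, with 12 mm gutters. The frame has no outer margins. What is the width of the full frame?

254 mm

4c + 3·12 = 140 → 4c = 104 → c = 26 mm.
Frame = 7·26 + 6·12 = 182 + 72 = 254 mm.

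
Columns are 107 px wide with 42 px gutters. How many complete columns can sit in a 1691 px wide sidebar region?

11 columns

k columns need k·107 + (k−1)·42 = k·149 − 42.
k·149 − 42 ≤ 1691 → k ≤ 1733 / 149 ≈ 11.63, so k = 11.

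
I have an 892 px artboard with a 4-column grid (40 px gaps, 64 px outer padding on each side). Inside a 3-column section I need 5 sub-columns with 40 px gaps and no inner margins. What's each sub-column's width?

80.6 px

Take off 128 px of margins, leaving 764 px.
4c + 3·40 = 764 → 4c = 644 → c = 161 px.
3 columns plus 2 gaps: 483 + 80 = 563 px.
Subtracting 4 gaps of 40 leaves 403 for 5 columns, so d = 80.6 px.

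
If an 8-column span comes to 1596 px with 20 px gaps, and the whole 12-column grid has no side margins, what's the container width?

2404 px

1596 − 7·20 = 1456; ÷8 gives c = 182 px.
Container = 12·182 + 11·20 = 2184 + 220 = 2404 px.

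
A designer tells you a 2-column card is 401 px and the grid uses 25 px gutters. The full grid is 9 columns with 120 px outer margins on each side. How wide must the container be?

2c + 1·25 = 401 → 2c = 376 → c = 188 px.
Total width: 2·120 + 9·188 + 8·25 = 2132 px.

2132 px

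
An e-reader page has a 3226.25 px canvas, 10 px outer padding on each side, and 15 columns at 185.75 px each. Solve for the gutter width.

30 px

Content width = 3226.25 − 2·10 = 3206.25 px.
15 columns take 15·185.75 = 2786.25 px; remaining 420 splits into 14 gutters.
g = 420 / 14 = 30 px.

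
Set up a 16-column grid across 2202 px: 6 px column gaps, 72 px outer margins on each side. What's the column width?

123 px

Subtract both margins: 2202 − 2·72 = 2058 px.
16c + 15·6 = 2058 → 16c = 1968 → c = 123 px.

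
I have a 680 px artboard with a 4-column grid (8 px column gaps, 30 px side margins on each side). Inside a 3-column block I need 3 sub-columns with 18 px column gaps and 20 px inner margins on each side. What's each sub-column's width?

129 px

Inside the margins: 680 − 60 = 620 px.
4 columns + 3 column gaps: 4c + 3·8 = 620.
4c = 620 − 24 = 596, so c = 149 px.
3 columns plus 2 column gaps: 447 + 16 = 463 px.
Inner content = 463 − 2·20 = 423 px.
Subtracting 2 column gaps of 18 leaves 387 for 3 columns, so d = 129 px.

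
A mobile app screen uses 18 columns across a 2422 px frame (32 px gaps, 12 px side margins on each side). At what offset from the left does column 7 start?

822 px

Content = 2422 − 2·12 = 2398 px.
18c + 17·32 = 2398 → 18c = 1854 → c = 103 px.
Before column 7: the margin + 6 columns + 6 gaps.
Offset = 12 + 6·(103 + 32) = 12 + 810 = 822 px.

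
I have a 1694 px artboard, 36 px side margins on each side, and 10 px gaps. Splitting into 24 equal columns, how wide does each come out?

58 px

Take off 72 px of margins, leaving 1622 px.
24 columns + 23 gaps: 24c + 23·10 = 1622.
24c = 1622 − 230 = 1392, so c = 58 px.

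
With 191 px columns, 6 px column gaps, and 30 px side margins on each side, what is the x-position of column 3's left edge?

Before column 3: the margin + 2 columns + 2 column gaps.
Offset = 30 + 2·(191 + 6) = 30 + 394 = 424 px.

424 px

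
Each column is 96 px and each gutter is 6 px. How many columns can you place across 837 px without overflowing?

8 columns: 8·96 + 7·6 = 810 px ≤ 837.
9 columns: 912 px > 837. So 8.

8 columns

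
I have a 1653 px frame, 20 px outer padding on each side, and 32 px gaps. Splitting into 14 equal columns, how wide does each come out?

85.5 px

Take off 40 px of margins, leaving 1613 px.
14 columns + 13 gaps: 14c + 13·32 = 1613.
14c = 1613 − 416 = 1197, so c = 85.5 px.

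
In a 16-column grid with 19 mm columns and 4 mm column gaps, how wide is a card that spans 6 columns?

134 mm

Span of 6: 6·19 + 5·4 = 114 + 20 = 134 mm.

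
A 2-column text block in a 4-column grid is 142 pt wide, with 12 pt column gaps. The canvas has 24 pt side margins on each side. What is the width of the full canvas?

142 − 1·12 = 130; ÷2 gives c = 65 pt.
Canvas = 2·24 + 4·65 + 3·12 = 48 + 260 + 36 = 344 pt.

344 pt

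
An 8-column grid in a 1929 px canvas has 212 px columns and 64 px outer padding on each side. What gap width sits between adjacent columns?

15 px

Inside the margins: 1929 − 128 = 1801 px.
8 columns take 8·212 = 1696 px; remaining 105 splits into 7 gaps.
g = 105 / 7 = 15 px.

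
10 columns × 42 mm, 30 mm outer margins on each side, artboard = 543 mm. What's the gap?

7 mm

Subtract both margins: 543 − 2·30 = 483 mm.
Columns use 420 mm, leaving 63 mm across 9 gaps = 7 mm each.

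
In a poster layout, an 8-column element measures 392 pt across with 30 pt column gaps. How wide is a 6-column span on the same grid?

Subtracting 7 column gaps of 30 leaves 182 for 8 columns, so c = 22.75 pt.
6-column span = 6·22.75 + 5·30 = 286.5 pt.

286.5 pt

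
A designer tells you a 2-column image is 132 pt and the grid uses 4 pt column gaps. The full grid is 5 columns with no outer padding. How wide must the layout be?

336 pt

2c + 1·4 = 132 → 2c = 128 → c = 64 pt.
Layout = 5·64 + 4·4 = 320 + 16 = 336 pt.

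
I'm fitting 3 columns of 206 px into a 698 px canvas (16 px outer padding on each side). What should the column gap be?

Content width = 698 − 2·16 = 666 px.
3·206 + 2g = 666 → 2g = 48 → g = 24 px.

24 px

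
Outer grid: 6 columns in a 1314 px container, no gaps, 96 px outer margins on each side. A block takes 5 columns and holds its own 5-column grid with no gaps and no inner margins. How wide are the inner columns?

187 px

Subtract both margins: 1314 − 2·96 = 1122 px.
1122 / 6 = 187 px per column.
5-column span = 5·187 = 935 px.
With no gaps, each column is 935/5 = 187 px.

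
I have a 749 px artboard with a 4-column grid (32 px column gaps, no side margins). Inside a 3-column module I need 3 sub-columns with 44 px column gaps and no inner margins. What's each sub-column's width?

Subtracting 3 column gaps of 32 leaves 653 for 4 columns, so c = 163.25 px.
3 columns plus 2 column gaps: 489.75 + 64 = 553.75 px.
3 columns + 2 column gaps: 3d + 2·44 = 553.75.
3d = 553.75 − 88 = 465.75, so d = 155.25 px.

155.25 px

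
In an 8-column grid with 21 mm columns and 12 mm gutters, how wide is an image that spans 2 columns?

2-column span = 2·21 + 1·12 = 54 mm.

54 mm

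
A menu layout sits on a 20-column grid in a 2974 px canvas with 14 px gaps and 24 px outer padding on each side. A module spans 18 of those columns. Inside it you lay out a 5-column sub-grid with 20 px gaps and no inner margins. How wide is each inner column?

510.4 px

Outer content = 2974 − 2·24 = 2926 px.
20c + 19·14 = 2926 → 20c = 2660 → c = 133 px.
18-column span = 18·133 + 17·14 = 2632 px.
5 columns + 4 gaps: 5d + 4·20 = 2632.
5d = 2632 − 80 = 2552, so d = 510.4 px.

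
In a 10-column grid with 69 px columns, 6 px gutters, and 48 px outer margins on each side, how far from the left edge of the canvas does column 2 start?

Before column 2: the margin + 1 column + 1 gutter.
Offset = 48 + 1·(69 + 6) = 48 + 75 = 123 px.

123 px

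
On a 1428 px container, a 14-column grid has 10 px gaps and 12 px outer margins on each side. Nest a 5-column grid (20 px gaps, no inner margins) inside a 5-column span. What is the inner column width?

83 px

Subtract both margins: 1428 − 2·12 = 1404 px.
Subtracting 13 gaps of 10 leaves 1274 for 14 columns, so c = 91 px.
5 columns plus 4 gaps: 455 + 40 = 495 px.
Subtracting 4 gaps of 20 leaves 415 for 5 columns, so d = 83 px.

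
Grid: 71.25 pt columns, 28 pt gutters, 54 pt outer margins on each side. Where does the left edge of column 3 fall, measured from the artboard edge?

Each column+gutter stride is 99.25 pt; 2 of them past the 54 pt margin is 54 + 198.5 = 252.5 pt.

252.5 pt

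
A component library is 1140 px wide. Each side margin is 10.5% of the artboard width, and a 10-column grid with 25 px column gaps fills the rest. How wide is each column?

1140 × (1 − 2·10.5%) = 1140 × 79% = 900.6 px for the columns.
10 columns + 9 column gaps: 10c + 9·25 = 900.6.
10c = 900.6 − 225 = 675.6, so c = 67.56 px.

67.56 px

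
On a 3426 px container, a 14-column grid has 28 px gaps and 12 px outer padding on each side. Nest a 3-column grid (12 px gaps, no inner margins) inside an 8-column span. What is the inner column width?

636 px

Subtract both margins: 3426 − 2·12 = 3402 px.
Subtracting 13 gaps of 28 leaves 3038 for 14 columns, so c = 217 px.
8-column span = 8·217 + 7·28 = 1932 px.
3d + 2·12 = 1932 → 3d = 1908 → d = 636 px.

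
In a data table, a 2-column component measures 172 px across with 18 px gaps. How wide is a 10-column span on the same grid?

932 px

Subtracting 1 gap of 18 leaves 154 for 2 columns, so c = 77 px.
Span of 10: 10·77 + 9·18 = 770 + 162 = 932 px.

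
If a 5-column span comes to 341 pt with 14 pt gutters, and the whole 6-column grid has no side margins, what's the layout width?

412 pt

341 − 4·14 = 285; ÷5 gives c = 57 pt.
Summing: 342 + 70 = 412 pt.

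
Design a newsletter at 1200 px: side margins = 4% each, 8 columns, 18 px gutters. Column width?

122.25 px

Each margin = 4% of 1200 = 48 px; content = 1200 − 2·48 = 1104 px.
8 columns + 7 gutters: 8c + 7·18 = 1104.
8c = 1104 − 126 = 978, so c = 122.25 px.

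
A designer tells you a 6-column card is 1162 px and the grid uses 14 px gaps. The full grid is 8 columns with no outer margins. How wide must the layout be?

6c + 5·14 = 1162 → 6c = 1092 → c = 182 px.
Total width: 8·182 + 7·14 = 1554 px.

1554 px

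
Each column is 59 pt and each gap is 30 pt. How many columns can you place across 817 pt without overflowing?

k columns need k·59 + (k−1)·30 = k·89 − 30.
k·89 − 30 ≤ 817 → k ≤ 847 / 89 ≈ 9.52, so k = 9.

9 columns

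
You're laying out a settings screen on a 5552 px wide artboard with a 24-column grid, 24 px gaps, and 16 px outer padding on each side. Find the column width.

Content width = 5552 − 2·16 = 5520 px.
5520 − 23·24 = 4968; ÷24 gives c = 207 px.

207 px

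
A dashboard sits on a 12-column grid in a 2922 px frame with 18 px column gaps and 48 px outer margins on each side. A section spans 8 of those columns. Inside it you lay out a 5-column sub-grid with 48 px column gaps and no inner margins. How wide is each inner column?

Take off 96 px of margins, leaving 2826 px.
2826 − 11·18 = 2628; ÷12 gives c = 219 px.
Span of 8: 8·219 + 7·18 = 1752 + 126 = 1878 px.
5 columns + 4 column gaps: 5d + 4·48 = 1878.
5d = 1878 − 192 = 1686, so d = 337.2 px.

337.2 px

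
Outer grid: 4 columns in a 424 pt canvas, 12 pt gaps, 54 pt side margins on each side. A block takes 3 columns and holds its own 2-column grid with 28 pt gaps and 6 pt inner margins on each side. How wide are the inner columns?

97 pt

Inside the margins: 424 − 108 = 316 pt.
Subtracting 3 gaps of 12 leaves 280 for 4 columns, so c = 70 pt.
3-column span = 3·70 + 2·12 = 234 pt.
Inner content = 234 − 2·6 = 222 pt.
Subtracting 1 gap of 28 leaves 194 for 2 columns, so d = 97 pt.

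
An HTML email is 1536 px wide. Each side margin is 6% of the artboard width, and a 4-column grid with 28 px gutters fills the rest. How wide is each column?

316.92 px

1536 × (1 − 2·6%) = 1536 × 88% = 1351.68 px for the columns.
4 columns + 3 gutters: 4c + 3·28 = 1351.68.
4c = 1351.68 − 84 = 1267.68, so c = 316.92 px.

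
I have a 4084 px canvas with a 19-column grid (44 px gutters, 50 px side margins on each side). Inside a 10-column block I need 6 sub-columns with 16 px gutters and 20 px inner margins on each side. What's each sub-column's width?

326 px

Subtract both margins: 4084 − 2·50 = 3984 px.
3984 − 18·44 = 3192; ÷19 gives c = 168 px.
10 columns plus 9 gutters: 1680 + 396 = 2076 px.
Inner content = 2076 − 2·20 = 2036 px.
Subtracting 5 gutters of 16 leaves 1956 for 6 columns, so d = 326 px.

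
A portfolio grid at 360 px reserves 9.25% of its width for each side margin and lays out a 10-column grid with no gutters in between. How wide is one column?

Margins: 9.25% × 360 = 33.3 px each, so content = 360 − 66.6 = 293.4 px.
With no gutters, each column is 293.4/10 = 29.34 px.

29.34 px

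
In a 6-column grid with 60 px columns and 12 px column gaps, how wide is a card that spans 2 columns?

132 px

2 columns plus 1 column gap: 120 + 12 = 132 px.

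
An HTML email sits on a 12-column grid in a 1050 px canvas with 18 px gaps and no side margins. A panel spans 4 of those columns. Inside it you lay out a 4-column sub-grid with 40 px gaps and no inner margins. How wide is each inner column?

54.5 px

12 columns + 11 gaps: 12c + 11·18 = 1050.
12c = 1050 − 198 = 852, so c = 71 px.
Span of 4: 4·71 + 3·18 = 284 + 54 = 338 px.
338 − 3·40 = 218; ÷4 gives d = 54.5 px.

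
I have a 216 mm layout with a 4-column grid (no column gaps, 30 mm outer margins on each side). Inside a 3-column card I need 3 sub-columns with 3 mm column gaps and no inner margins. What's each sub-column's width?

37 mm

Inside the margins: 216 − 60 = 156 mm.
156 / 4 = 39 mm per column.
With no column gaps, 3 columns span 3·39 = 117 mm.
117 − 2·3 = 111; ÷3 gives d = 37 mm.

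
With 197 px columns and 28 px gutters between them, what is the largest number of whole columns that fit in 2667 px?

Each extra column adds 197 + 28 = 225 px.
(2667 + 28) / 225 = 11.98, so 11 columns fit.

11 columns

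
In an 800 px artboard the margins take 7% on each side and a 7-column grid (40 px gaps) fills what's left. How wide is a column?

64 px

Each margin = 7% of 800 = 56 px; content = 800 − 2·56 = 688 px.
Subtracting 6 gaps of 40 leaves 448 for 7 columns, so c = 64 px.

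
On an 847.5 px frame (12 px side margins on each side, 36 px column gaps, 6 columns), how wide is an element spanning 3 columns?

Content width = 847.5 − 2·12 = 823.5 px.
6 columns + 5 column gaps: 6c + 5·36 = 823.5.
6c = 823.5 − 180 = 643.5, so c = 107.25 px.
3 columns plus 2 column gaps: 321.75 + 72 = 393.75 px.

393.75 px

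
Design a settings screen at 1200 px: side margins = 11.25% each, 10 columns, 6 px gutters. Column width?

87.6 px

Margins: 11.25% × 1200 = 135 px each, so content = 1200 − 270 = 930 px.
10c + 9·6 = 930 → 10c = 876 → c = 87.6 px.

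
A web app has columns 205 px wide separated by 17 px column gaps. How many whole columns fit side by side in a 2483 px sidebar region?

k columns need k·205 + (k−1)·17 = k·222 − 17.
k·222 − 17 ≤ 2483 → k ≤ 2500 / 222 ≈ 11.26, so k = 11.

11 columns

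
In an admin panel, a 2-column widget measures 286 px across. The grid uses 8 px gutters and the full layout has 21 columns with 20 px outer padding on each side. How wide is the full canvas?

3119 px

286 − 1·8 = 278; ÷2 gives c = 139 px.
Adding margins, columns and gutters: 40 + 2919 + 160 = 3119 px.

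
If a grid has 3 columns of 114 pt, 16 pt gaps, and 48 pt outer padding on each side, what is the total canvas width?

470 pt

Total width: 2·48 + 3·114 + 2·16 = 470 pt.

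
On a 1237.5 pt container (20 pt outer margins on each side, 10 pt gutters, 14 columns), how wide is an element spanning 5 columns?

Content width = 1237.5 − 2·20 = 1197.5 pt.
1197.5 − 13·10 = 1067.5; ÷14 gives c = 76.25 pt.
5 columns plus 4 gutters: 381.25 + 40 = 421.25 pt.

421.25 pt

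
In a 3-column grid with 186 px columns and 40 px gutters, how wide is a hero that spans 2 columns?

2-column span = 2·186 + 1·40 = 412 px.

412 px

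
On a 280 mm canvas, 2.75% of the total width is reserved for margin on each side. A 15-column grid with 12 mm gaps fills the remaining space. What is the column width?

6.44 mm

Margins: 2.75% × 280 = 7.7 mm each, so content = 280 − 15.4 = 264.6 mm.
15 columns + 14 gaps: 15c + 14·12 = 264.6.
15c = 264.6 − 168 = 96.6, so c = 6.44 mm.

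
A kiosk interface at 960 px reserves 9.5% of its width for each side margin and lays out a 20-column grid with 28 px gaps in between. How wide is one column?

Each margin = 9.5% of 960 = 91.2 px; content = 960 − 2·91.2 = 777.6 px.
20 columns + 19 gaps: 20c + 19·28 = 777.6.
20c = 777.6 − 532 = 245.6, so c = 12.28 px.

12.28 px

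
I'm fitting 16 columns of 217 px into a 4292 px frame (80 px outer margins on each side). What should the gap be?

44 px

Subtract both margins: 4292 − 2·80 = 4132 px.
16·217 + 15g = 4132 → 15g = 660 → g = 44 px.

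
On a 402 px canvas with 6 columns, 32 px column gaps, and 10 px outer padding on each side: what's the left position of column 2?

79 px

Inside the margins: 402 − 20 = 382 px.
6c + 5·32 = 382 → 6c = 222 → c = 37 px.
Before column 2: the margin + 1 column + 1 column gap.
Offset = 10 + 1·(37 + 32) = 10 + 69 = 79 px.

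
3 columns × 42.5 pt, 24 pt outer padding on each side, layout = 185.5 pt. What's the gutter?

Take off 48 pt of margins, leaving 137.5 pt.
3 columns take 3·42.5 = 127.5 pt; remaining 10 splits into 2 gutters.
g = 10 / 2 = 5 pt.

5 pt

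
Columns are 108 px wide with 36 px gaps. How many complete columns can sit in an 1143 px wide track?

8 columns

8 columns: 8·108 + 7·36 = 1116 px ≤ 1143.
9 columns: 1260 px > 1143. So 8.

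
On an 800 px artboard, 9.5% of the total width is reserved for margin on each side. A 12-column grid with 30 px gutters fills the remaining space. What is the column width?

800 × (1 − 2·9.5%) = 800 × 81% = 648 px for the columns.
648 − 11·30 = 318; ÷12 gives c = 26.5 px.

26.5 px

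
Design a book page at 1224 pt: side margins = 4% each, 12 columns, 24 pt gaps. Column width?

Each margin = 4% of 1224 = 48.96 pt; content = 1224 − 2·48.96 = 1126.08 pt.
Subtracting 11 gaps of 24 leaves 862.08 for 12 columns, so c = 71.84 pt.

71.84 pt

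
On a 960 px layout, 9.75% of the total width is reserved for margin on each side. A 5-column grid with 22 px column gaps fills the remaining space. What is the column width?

Each margin = 9.75% of 960 = 93.6 px; content = 960 − 2·93.6 = 772.8 px.
772.8 − 4·22 = 684.8; ÷5 gives c = 136.96 px.

136.96 px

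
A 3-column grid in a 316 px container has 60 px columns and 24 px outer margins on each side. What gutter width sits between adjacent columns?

Inside the margins: 316 − 48 = 268 px.
Columns use 180 px, leaving 88 px across 2 gutters = 44 px each.

44 px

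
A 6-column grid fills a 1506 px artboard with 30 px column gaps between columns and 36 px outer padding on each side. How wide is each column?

214 px

Inside the margins: 1506 − 72 = 1434 px.
6c + 5·30 = 1434 → 6c = 1284 → c = 214 px.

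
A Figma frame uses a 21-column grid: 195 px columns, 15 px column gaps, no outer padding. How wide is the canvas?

Summing: 4095 + 300 = 4395 px.

4395 px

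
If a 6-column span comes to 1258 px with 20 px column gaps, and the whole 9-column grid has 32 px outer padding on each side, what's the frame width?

Subtracting 5 column gaps of 20 leaves 1158 for 6 columns, so c = 193 px.
Frame = 2·32 + 9·193 + 8·20 = 64 + 1737 + 160 = 1961 px.

1961 px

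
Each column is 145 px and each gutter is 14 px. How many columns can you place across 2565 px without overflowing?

16 columns

16 columns: 16·145 + 15·14 = 2530 px ≤ 2565.
17 columns: 2689 px > 2565. So 16.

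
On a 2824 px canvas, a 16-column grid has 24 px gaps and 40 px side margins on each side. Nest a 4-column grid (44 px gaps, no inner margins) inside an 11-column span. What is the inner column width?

436.75 px

Subtract both margins: 2824 − 2·40 = 2744 px.
2744 − 15·24 = 2384; ÷16 gives c = 149 px.
11-column span = 11·149 + 10·24 = 1879 px.
1879 − 3·44 = 1747; ÷4 gives d = 436.75 px.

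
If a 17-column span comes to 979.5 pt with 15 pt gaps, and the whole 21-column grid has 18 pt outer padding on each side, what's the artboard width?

17c + 16·15 = 979.5 → 17c = 739.5 → c = 43.5 pt.
Adding margins, columns and gutters: 36 + 913.5 + 300 = 1249.5 pt.

1249.5 pt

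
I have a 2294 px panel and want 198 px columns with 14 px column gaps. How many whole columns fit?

10 columns

10 columns: 10·198 + 9·14 = 2106 px ≤ 2294.
11 columns: 2318 px > 2294. So 10.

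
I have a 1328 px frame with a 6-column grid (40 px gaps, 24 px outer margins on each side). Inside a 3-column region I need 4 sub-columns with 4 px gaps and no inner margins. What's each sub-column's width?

Outer content = 1328 − 2·24 = 1280 px.
Subtracting 5 gaps of 40 leaves 1080 for 6 columns, so c = 180 px.
3-column span = 3·180 + 2·40 = 620 px.
4 columns + 3 gaps: 4d + 3·4 = 620.
4d = 620 − 12 = 608, so d = 152 px.

152 px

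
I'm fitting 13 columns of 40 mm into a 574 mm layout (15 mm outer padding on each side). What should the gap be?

2 mm

Content width = 574 − 2·15 = 544 mm.
13·40 + 12g = 544 → 12g = 24 → g = 2 mm.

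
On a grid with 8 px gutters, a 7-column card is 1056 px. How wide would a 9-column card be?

1056 − 6·8 = 1008; ÷7 gives c = 144 px.
9 columns plus 8 gutters: 1296 + 64 = 1360 px.

1360 px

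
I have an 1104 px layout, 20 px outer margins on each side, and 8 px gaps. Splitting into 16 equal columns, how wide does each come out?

Inside the margins: 1104 − 40 = 1064 px.
1064 − 15·8 = 944; ÷16 gives c = 59 px.

59 px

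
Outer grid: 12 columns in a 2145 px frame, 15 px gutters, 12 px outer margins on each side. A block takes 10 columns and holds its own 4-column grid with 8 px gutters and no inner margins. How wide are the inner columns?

435.25 px

Inside the margins: 2145 − 24 = 2121 px.
2121 − 11·15 = 1956; ÷12 gives c = 163 px.
Span of 10: 10·163 + 9·15 = 1630 + 135 = 1765 px.
4d + 3·8 = 1765 → 4d = 1741 → d = 435.25 px.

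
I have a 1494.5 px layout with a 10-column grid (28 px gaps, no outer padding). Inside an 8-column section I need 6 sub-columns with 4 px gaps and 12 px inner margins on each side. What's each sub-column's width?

Subtracting 9 gaps of 28 leaves 1242.5 for 10 columns, so c = 124.25 px.
8-column span = 8·124.25 + 7·28 = 1190 px.
Inner content = 1190 − 2·12 = 1166 px.
6 columns + 5 gaps: 6d + 5·4 = 1166.
6d = 1166 − 20 = 1146, so d = 191 px.

191 px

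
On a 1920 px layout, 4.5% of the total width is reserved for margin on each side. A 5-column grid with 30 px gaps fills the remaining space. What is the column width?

325.44 px

1920 × (1 − 2·4.5%) = 1920 × 91% = 1747.2 px for the columns.
1747.2 − 4·30 = 1627.2; ÷5 gives c = 325.44 px.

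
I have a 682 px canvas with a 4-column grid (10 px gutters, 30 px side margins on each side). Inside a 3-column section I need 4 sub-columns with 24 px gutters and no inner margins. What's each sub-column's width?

98 px

Subtract both margins: 682 − 2·30 = 622 px.
4 columns + 3 gutters: 4c + 3·10 = 622.
4c = 622 − 30 = 592, so c = 148 px.
3-column span = 3·148 + 2·10 = 464 px.
Subtracting 3 gutters of 24 leaves 392 for 4 columns, so d = 98 px.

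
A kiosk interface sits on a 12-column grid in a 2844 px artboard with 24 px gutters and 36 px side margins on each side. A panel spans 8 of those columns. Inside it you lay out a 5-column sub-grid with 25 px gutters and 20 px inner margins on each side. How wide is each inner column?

Take off 72 px of margins, leaving 2772 px.
Subtracting 11 gutters of 24 leaves 2508 for 12 columns, so c = 209 px.
8 columns plus 7 gutters: 1672 + 168 = 1840 px.
Inner content = 1840 − 2·20 = 1800 px.
1800 − 4·25 = 1700; ÷5 gives d = 340 px.

340 px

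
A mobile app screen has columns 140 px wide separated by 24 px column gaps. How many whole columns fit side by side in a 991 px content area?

6 columns

6 columns: 6·140 + 5·24 = 960 px ≤ 991.
7 columns: 1124 px > 991. So 6.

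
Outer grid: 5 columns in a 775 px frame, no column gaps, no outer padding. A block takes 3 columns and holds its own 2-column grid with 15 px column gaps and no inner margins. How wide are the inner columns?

225 px

775 / 5 = 155 px per column.
With no column gaps, 3 columns span 3·155 = 465 px.
Subtracting 1 column gap of 15 leaves 450 for 2 columns, so d = 225 px.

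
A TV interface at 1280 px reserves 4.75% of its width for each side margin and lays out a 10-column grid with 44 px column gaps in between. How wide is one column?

Margins: 4.75% × 1280 = 60.8 px each, so content = 1280 − 121.6 = 1158.4 px.
1158.4 − 9·44 = 762.4; ÷10 gives c = 76.24 px.

76.24 px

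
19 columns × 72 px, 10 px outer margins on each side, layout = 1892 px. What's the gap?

Take off 20 px of margins, leaving 1872 px.
19 columns take 19·72 = 1368 px; remaining 504 splits into 18 gaps.
g = 504 / 18 = 28 px.

28 px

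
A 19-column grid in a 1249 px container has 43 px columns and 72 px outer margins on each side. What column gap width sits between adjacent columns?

Inside the margins: 1249 − 144 = 1105 px.
19·43 + 18g = 1105 → 18g = 288 → g = 16 px.

16 px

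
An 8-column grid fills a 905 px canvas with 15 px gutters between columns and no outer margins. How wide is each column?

100 px

905 − 7·15 = 800; ÷8 gives c = 100 px.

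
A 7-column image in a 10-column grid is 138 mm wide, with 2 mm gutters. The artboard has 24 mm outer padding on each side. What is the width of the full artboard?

246 mm

7c + 6·2 = 138 → 7c = 126 → c = 18 mm.
Adding margins, columns and gutters: 48 + 180 + 18 = 246 mm.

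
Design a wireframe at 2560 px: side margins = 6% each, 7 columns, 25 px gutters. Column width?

300.4 px

Margins: 6% × 2560 = 153.6 px each, so content = 2560 − 307.2 = 2252.8 px.
2252.8 − 6·25 = 2102.8; ÷7 gives c = 300.4 px.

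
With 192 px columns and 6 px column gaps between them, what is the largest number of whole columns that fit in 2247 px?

k columns need k·192 + (k−1)·6 = k·198 − 6.
k·198 − 6 ≤ 2247 → k ≤ 2253 / 198 ≈ 11.38, so k = 11.

11 columns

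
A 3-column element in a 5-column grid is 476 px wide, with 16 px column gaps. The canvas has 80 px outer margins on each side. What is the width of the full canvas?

Subtracting 2 column gaps of 16 leaves 444 for 3 columns, so c = 148 px.
Adding margins, columns and gutters: 160 + 740 + 64 = 964 px.

964 px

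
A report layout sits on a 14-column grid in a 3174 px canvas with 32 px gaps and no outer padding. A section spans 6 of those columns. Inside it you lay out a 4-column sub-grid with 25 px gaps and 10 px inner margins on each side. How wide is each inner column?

14 columns + 13 gaps: 14c + 13·32 = 3174.
14c = 3174 − 416 = 2758, so c = 197 px.
6 columns plus 5 gaps: 1182 + 160 = 1342 px.
Inner content = 1342 − 2·10 = 1322 px.
1322 − 3·25 = 1247; ÷4 gives d = 311.75 px.

311.75 px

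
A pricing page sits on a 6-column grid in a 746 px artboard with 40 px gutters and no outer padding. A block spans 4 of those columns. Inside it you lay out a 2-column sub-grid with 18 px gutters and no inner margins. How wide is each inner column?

233 px

Subtracting 5 gutters of 40 leaves 546 for 6 columns, so c = 91 px.
Span of 4: 4·91 + 3·40 = 364 + 120 = 484 px.
2d + 1·18 = 484 → 2d = 466 → d = 233 px.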